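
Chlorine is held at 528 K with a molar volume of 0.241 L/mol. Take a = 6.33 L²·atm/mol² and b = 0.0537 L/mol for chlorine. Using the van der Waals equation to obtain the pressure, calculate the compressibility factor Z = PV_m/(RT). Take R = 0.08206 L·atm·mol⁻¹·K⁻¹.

Z ≈ 0.6805

P = RT/(V_m − b) − a/V_m² = (0.08206)(528)/(0.241 − 0.0537) − 6.33/(0.241)²
  = 43.328/0.18730 − 108.99 = 231.33 − 108.99 = 122.34 atm
Z = PV_m/(RT) = (122.34)(0.241)/((0.08206)(528)) = 29.484/43.328 = 0.6805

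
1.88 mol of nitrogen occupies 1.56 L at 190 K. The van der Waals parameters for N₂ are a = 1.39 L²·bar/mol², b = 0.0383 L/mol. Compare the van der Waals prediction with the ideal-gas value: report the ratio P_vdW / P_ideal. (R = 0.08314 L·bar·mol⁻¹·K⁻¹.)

Ideal: P_ideal = nRT/V = (1.88)(0.08314)(190)/1.56 = 19.0369 bar
vdW: P = nRT/(V − nb) − a n²/V² = 29.6976/1.48800 − 4.91282/2.43360 = 19.9581 − 2.01875 = 17.9394 bar
Ratio = 17.9394/19.0369 = 0.9423

P_vdW / P_ideal ≈ 0.9423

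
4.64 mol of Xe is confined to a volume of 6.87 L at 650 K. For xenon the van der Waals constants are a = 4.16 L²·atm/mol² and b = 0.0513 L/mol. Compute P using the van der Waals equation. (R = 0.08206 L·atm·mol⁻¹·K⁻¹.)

P = nRT/(V − nb) − a n²/V²
nRT/(V − nb) = (4.64)(0.08206)(650)/(6.87 − 4.64×0.0513) = 247.49/6.6320 = 37.318 atm
a n²/V² = (4.16)(4.64)²/(6.87)² = 1.8976 atm
P = 37.318 − 1.8976 = 35.42 atm

P ≈ 35.42 atm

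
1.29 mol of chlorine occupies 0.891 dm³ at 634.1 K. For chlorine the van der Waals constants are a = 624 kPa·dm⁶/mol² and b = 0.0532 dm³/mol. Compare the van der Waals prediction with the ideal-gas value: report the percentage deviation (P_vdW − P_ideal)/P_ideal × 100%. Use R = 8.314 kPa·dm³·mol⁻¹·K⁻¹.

Ideal: P_ideal = nRT/V = (1.29)(8.314)(634.1)/0.891 = 7632.73 kPa
vdW: P = nRT/(V − nb) − a n²/V² = 6800.76/0.822372 − 1038.40/0.793881 = 8269.69 − 1308.00 = 6961.69 kPa
% deviation = (6961.69 − 7632.73)/7632.73 × 100% = -8.79%

-8.79 %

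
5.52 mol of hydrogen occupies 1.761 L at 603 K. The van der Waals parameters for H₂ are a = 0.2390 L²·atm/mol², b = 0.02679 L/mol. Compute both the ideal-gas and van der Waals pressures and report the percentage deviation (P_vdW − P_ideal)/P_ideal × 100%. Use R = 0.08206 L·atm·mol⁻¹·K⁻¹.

7.65 %

Ideal: P_ideal = nRT/V = (5.52)(0.08206)(603)/1.761 = 155.106 atm
vdW: P = nRT/(V − nb) − a n²/V² = 273.142/1.61312 − 7.28243/3.10112 = 169.325 − 2.34832 = 166.977 atm
% deviation = (166.977 − 155.106)/155.106 × 100% = 7.65%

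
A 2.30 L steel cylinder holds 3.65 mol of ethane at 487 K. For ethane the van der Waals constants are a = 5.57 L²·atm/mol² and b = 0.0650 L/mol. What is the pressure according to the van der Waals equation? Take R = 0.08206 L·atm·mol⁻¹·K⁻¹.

P ≈ 56.69 atm

P = nRT/(V − nb) − a n²/V²
nRT/(V − nb) = (3.65)(0.08206)(487)/(2.30 − 3.65×0.0650) = 145.87/2.0628 = 70.715 atm
a n²/V² = (5.57)(3.65)²/(2.30)² = 14.028 atm
P = 70.715 − 14.028 = 56.69 atm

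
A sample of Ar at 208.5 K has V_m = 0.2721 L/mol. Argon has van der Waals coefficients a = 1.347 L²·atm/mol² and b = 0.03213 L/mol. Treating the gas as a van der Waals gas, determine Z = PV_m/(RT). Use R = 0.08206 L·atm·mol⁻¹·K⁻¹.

Z ≈ 0.8446

P = RT/(V_m − b) − a/V_m² = (0.08206)(208.5)/(0.2721 − 0.03213) − 1.347/(0.2721)²
  = 17.110/0.23997 − 18.193 = 71.301 − 18.193 = 53.108 atm
Z = PV_m/(RT) = (53.108)(0.2721)/((0.08206)(208.5)) = 14.451/17.110 = 0.8446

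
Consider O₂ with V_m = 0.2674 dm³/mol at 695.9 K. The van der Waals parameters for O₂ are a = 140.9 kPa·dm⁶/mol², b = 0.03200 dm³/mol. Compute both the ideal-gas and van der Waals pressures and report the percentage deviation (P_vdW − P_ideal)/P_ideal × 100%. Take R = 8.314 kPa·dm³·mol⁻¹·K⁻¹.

4.49 %

Ideal: P_ideal = RT/V_m = (8.314)(695.9)/0.2674 = 21636.9 kPa
vdW: P = RT/(V_m − b) − a/V_m² = 5785.71/0.235400 − 140.9/0.0715028 = 24578.2 − 1970.55 = 22607.7 kPa
% deviation = (22607.7 − 21636.9)/21636.9 × 100% = 4.49%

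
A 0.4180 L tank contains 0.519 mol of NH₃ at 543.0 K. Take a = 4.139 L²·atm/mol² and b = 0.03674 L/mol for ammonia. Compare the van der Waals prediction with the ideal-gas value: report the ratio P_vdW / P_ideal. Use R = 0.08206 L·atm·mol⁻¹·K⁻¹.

Ideal: P_ideal = nRT/V = (0.519)(0.08206)(543.0)/0.4180 = 55.3251 atm
vdW: P = nRT/(V − nb) − a n²/V² = 23.1259/0.398932 − 1.11489/0.174724 = 57.9695 − 6.38086 = 51.5886 atm
Ratio = 51.5886/55.3251 = 0.9325

P_vdW / P_ideal ≈ 0.9325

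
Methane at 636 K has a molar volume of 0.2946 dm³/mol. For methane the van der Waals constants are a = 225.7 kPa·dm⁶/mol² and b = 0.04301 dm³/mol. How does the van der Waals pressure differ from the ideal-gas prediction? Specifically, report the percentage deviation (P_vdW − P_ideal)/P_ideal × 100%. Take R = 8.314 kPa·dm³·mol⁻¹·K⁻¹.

Ideal: P_ideal = RT/V_m = (8.314)(636)/0.2946 = 17948.8 kPa
vdW: P = RT/(V_m − b) − a/V_m² = 5287.70/0.251590 − 225.7/0.0867892 = 21017.1 − 2600.55 = 18416.6 kPa
% deviation = (18416.6 − 17948.8)/17948.8 × 100% = 2.61%

2.61 %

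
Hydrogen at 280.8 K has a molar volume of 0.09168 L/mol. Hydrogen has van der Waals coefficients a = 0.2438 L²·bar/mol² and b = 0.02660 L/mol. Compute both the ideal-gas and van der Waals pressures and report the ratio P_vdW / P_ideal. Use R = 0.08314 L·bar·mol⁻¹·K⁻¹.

Ideal: P_ideal = RT/V_m = (0.08314)(280.8)/0.09168 = 254.643 bar
vdW: P = RT/(V_m − b) − a/V_m² = 23.3457/0.0650800 − 0.2438/0.00840522 = 358.723 − 29.0058 = 329.717 bar
Ratio = 329.717/254.643 = 1.295

P_vdW / P_ideal ≈ 1.295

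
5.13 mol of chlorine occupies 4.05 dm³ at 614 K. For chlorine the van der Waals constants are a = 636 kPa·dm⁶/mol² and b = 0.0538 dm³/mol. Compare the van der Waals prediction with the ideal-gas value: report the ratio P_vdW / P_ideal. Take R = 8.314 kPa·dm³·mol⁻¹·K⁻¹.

P_vdW / P_ideal ≈ 0.9153

Ideal: P_ideal = nRT/V = (5.13)(8.314)(614)/4.05 = 6466.07 kPa
vdW: P = nRT/(V − nb) − a n²/V² = 26187.6/3.77401 − 16737.5/16.4025 = 6938.93 − 1020.42 = 5918.51 kPa
Ratio = 5918.51/6466.07 = 0.9153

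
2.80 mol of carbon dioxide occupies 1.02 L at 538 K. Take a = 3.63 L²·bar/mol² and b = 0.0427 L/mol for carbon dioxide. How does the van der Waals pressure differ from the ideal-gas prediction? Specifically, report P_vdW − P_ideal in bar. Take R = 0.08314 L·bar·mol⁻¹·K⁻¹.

Ideal: P_ideal = nRT/V = (2.80)(0.08314)(538)/1.02 = 122.786 bar
vdW: P = nRT/(V − nb) − a n²/V² = 125.242/0.900440 − 28.4592/1.04040 = 139.090 − 27.3541 = 111.736 bar
ΔP = 111.736 − 122.786 = -11.05 bar

ΔP ≈ -11.05 bar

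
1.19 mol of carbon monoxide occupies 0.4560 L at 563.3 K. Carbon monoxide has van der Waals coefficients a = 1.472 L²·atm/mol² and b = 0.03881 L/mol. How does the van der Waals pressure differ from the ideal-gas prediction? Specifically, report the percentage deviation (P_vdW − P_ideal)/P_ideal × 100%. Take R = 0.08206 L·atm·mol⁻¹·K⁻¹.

Ideal: P_ideal = nRT/V = (1.19)(0.08206)(563.3)/0.4560 = 120.629 atm
vdW: P = nRT/(V − nb) − a n²/V² = 55.0070/0.409816 − 2.08450/0.207936 = 134.224 − 10.0247 = 124.199 atm
% deviation = (124.199 − 120.629)/120.629 × 100% = 2.96%

2.96 %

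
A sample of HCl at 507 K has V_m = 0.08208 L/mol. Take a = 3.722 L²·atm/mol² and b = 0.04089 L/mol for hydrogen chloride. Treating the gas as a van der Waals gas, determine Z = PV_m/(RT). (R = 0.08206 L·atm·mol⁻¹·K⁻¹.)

Z ≈ 0.9028

P = RT/(V_m − b) − a/V_m² = (0.08206)(507)/(0.08208 − 0.04089) − 3.722/(0.08208)²
  = 41.604/0.041190 − 552.46 = 1010.1 − 552.46 = 457.6 atm
Z = PV_m/(RT) = (457.6)(0.08208)/((0.08206)(507)) = 37.560/41.604 = 0.9028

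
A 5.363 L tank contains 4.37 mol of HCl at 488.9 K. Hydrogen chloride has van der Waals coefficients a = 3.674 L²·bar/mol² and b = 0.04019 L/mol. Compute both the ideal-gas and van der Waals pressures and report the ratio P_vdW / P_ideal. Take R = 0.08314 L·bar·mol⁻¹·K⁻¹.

Ideal: P_ideal = nRT/V = (4.37)(0.08314)(488.9)/5.363 = 33.1210 bar
vdW: P = nRT/(V − nb) − a n²/V² = 177.628/5.18737 − 70.1620/28.7618 = 34.2424 − 2.43942 = 31.8030 bar
Ratio = 31.8030/33.1210 = 0.9602

P_vdW / P_ideal ≈ 0.9602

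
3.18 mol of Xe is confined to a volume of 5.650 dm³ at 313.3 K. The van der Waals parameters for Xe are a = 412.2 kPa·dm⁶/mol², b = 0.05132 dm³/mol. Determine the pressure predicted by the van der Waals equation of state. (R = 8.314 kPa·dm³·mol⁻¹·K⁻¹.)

P = nRT/(V − nb) − a n²/V²
nRT/(V − nb) = (3.18)(8.314)(313.3)/(5.650 − 3.18×0.05132) = 8283.2/5.4868 = 1509.7 kPa
a n²/V² = (412.2)(3.18)²/(5.650)² = 130.58 kPa
P = 1509.7 − 130.58 = 1379 kPa

P ≈ 1379 kPa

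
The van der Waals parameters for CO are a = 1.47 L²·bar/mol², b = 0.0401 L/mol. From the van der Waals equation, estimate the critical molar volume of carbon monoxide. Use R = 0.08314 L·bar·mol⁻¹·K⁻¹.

For a van der Waals gas, V_m,c = 3b.
V_m,c = 3×0.0401 = 0.1203 L/mol

V_m,c ≈ 0.1203 L/mol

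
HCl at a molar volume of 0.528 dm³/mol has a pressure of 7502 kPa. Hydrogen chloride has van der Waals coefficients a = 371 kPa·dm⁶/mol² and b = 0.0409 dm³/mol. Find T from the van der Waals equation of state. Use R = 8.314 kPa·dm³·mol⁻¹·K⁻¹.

T = (P + a/V_m²)(V_m − b)/R
P + a/V_m² = 7502 + 371/(0.528)² = 8832.8 kPa
V_m − b = 0.528 − 0.0409 = 0.48710 dm³/mol
T = (8832.8)(0.48710)/8.314 = 517.5 K

T ≈ 517.5 K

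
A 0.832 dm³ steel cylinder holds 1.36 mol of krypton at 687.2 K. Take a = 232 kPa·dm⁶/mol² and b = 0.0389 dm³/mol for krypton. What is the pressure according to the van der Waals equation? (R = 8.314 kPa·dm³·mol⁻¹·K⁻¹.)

P ≈ 9353 kPa

P = nRT/(V − nb) − a n²/V²
nRT/(V − nb) = (1.36)(8.314)(687.2)/(0.832 − 1.36×0.0389) = 7770.2/0.77910 = 9973.3 kPa
a n²/V² = (232)(1.36)²/(0.832)² = 619.90 kPa
P = 9973.3 − 619.90 = 9353 kPa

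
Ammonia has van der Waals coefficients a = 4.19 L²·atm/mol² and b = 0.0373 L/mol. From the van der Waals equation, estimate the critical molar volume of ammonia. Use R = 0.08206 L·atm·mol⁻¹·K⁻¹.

V_m,c ≈ 0.1119 L/mol

For a van der Waals gas, V_m,c = 3b.
V_m,c = 3×0.0373 = 0.1119 L/mol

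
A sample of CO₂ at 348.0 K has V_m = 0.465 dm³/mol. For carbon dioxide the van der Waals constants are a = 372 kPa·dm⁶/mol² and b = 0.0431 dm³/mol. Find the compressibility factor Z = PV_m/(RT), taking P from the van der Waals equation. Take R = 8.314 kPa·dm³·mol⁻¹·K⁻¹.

Z ≈ 0.8257

P = RT/(V_m − b) − a/V_m² = (8.314)(348.0)/(0.465 − 0.0431) − 372/(0.465)²
  = 2893.3/0.42190 − 1720.4 = 6857.8 − 1720.4 = 5137.4 kPa
Z = PV_m/(RT) = (5137.4)(0.465)/((8.314)(348.0)) = 2388.9/2893.3 = 0.8257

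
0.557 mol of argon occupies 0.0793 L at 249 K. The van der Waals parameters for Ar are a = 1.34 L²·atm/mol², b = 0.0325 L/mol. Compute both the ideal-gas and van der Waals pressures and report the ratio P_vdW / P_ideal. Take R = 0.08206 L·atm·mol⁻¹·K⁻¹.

P_vdW / P_ideal ≈ 0.8352

Ideal: P_ideal = nRT/V = (0.557)(0.08206)(249)/0.0793 = 143.520 atm
vdW: P = nRT/(V − nb) − a n²/V² = 11.3811/0.0611975 − 0.415734/0.00628849 = 185.973 − 66.1103 = 119.863 atm
Ratio = 119.863/143.520 = 0.8352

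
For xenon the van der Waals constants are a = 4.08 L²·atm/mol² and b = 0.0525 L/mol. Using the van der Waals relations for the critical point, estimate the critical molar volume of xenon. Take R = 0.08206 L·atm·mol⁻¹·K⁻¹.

For a van der Waals gas, V_m,c = 3b.
V_m,c = 3×0.0525 = 0.1575 L/mol

V_m,c ≈ 0.1575 L/mol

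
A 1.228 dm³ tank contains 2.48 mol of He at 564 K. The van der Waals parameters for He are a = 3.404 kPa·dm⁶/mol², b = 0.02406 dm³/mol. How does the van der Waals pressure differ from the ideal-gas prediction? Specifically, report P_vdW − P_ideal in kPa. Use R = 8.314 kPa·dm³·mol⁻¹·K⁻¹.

Ideal: P_ideal = nRT/V = (2.48)(8.314)(564)/1.228 = 9469.84 kPa
vdW: P = nRT/(V − nb) − a n²/V² = 11629.0/1.16833 − 20.9360/1.50798 = 9953.52 − 13.8835 = 9939.64 kPa
ΔP = 9939.64 − 9469.84 = 469.8 kPa

ΔP ≈ 469.8 kPa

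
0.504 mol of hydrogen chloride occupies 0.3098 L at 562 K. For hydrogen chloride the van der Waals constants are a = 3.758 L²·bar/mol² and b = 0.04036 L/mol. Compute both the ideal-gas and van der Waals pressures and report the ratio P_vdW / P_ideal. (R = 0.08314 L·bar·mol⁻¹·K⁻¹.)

P_vdW / P_ideal ≈ 0.9394

Ideal: P_ideal = nRT/V = (0.504)(0.08314)(562)/0.3098 = 76.0143 bar
vdW: P = nRT/(V − nb) − a n²/V² = 23.5492/0.289459 − 0.954592/0.0959760 = 81.3559 − 9.94615 = 71.4098 bar
Ratio = 71.4098/76.0143 = 0.9394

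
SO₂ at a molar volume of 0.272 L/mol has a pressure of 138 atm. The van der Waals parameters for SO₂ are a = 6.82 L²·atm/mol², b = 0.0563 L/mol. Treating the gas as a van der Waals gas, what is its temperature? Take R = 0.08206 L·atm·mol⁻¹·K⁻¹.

T = (P + a/V_m²)(V_m − b)/R
P + a/V_m² = 138 + 6.82/(0.272)² = 230.18 atm
V_m − b = 0.272 − 0.0563 = 0.21570 L/mol
T = (230.18)(0.21570)/0.08206 = 605.0 K

T ≈ 605.0 K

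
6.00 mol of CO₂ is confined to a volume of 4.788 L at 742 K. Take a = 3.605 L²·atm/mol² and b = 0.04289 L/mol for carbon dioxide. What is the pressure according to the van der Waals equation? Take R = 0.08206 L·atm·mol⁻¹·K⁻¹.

P ≈ 74.97 atm

P = nRT/(V − nb) − a n²/V²
nRT/(V − nb) = (6.00)(0.08206)(742)/(4.788 − 6.00×0.04289) = 365.33/4.5307 = 80.634 atm
a n²/V² = (3.605)(6.00)²/(4.788)² = 5.6611 atm
P = 80.634 − 5.6611 = 74.97 atm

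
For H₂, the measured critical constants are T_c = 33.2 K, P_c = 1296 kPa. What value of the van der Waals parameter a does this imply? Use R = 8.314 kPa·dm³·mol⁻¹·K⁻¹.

From T_c = 8a/(27Rb) and P_c = a/(27b²): a = 27 R² T_c²/(64 P_c).
a = 27×(8.314)²×(33.2)²/(64×1296) = 2057122/82944 = 24.80 kPa·dm⁶/mol²

a ≈ 24.80 kPa·dm⁶/mol²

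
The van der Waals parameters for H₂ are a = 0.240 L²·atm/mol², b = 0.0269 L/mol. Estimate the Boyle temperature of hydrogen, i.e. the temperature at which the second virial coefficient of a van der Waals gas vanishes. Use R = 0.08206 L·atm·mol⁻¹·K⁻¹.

For a van der Waals gas the second virial coefficient B₂ = b − a/(RT) vanishes at T_B = a/(Rb).
T_B = 0.240/(0.08206×0.0269) = 0.240/0.0022074 = 108.7 K

T_B ≈ 108.7 K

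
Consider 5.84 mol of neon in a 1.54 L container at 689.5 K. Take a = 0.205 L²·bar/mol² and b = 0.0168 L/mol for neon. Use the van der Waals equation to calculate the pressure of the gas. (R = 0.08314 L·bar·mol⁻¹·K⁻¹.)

P = nRT/(V − nb) − a n²/V²
nRT/(V − nb) = (5.84)(0.08314)(689.5)/(1.54 − 5.84×0.0168) = 334.78/1.4419 = 232.18 bar
a n²/V² = (0.205)(5.84)²/(1.54)² = 2.9481 bar
P = 232.18 − 2.9481 = 229.2 bar

P ≈ 229.2 bar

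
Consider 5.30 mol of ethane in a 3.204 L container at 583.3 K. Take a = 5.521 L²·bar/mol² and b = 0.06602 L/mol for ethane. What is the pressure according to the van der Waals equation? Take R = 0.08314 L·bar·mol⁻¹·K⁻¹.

P = nRT/(V − nb) − a n²/V²
nRT/(V − nb) = (5.30)(0.08314)(583.3)/(3.204 − 5.30×0.06602) = 257.03/2.8541 = 90.056 bar
a n²/V² = (5.521)(5.30)²/(3.204)² = 15.107 bar
P = 90.056 − 15.107 = 74.95 bar

P ≈ 74.95 bar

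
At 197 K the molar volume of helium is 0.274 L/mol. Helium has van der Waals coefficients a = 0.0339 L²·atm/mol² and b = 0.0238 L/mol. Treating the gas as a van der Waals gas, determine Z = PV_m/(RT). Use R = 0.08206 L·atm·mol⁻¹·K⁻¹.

Z ≈ 1.087

P = RT/(V_m − b) − a/V_m² = (0.08206)(197)/(0.274 − 0.0238) − 0.0339/(0.274)²
  = 16.166/0.25020 − 0.45154 = 64.612 − 0.45154 = 64.160 atm
Z = PV_m/(RT) = (64.160)(0.274)/((0.08206)(197)) = 17.580/16.166 = 1.087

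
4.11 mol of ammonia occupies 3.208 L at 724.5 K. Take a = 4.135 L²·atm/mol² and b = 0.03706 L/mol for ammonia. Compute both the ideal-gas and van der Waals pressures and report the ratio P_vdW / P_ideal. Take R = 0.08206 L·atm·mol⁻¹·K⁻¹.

Ideal: P_ideal = nRT/V = (4.11)(0.08206)(724.5)/3.208 = 76.1688 atm
vdW: P = nRT/(V − nb) − a n²/V² = 244.350/3.05568 − 69.8488/10.2913 = 79.9658 − 6.78717 = 73.1786 atm
Ratio = 73.1786/76.1688 = 0.9607

P_vdW / P_ideal ≈ 0.9607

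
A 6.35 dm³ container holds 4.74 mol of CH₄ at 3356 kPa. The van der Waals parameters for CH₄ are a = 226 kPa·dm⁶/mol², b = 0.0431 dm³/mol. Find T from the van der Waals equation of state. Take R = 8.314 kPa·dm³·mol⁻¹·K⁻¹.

T ≈ 543.0 K

T = (P + a n²/V²)(V − nb)/(nR)
P + a n²/V² = 3356 + (226)(4.74)²/(6.35)² = 3481.9 kPa
V − nb = 6.35 − (4.74)(0.0431) = 6.1457 dm³
T = (3481.9)(6.1457)/((4.74)(8.314)) = 543.0 K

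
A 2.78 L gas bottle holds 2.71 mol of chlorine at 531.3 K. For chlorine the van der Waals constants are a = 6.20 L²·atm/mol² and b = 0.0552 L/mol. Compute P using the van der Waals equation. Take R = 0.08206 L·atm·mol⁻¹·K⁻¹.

P ≈ 39.03 atm

P = nRT/(V − nb) − a n²/V²
nRT/(V − nb) = (2.71)(0.08206)(531.3)/(2.78 − 2.71×0.0552) = 118.15/2.6304 = 44.917 atm
a n²/V² = (6.20)(2.71)²/(2.78)² = 5.8917 atm
P = 44.917 − 5.8917 = 39.03 atm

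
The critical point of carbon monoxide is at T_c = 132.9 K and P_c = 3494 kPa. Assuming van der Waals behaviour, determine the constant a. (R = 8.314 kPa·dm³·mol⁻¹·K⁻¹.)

a ≈ 147.4 kPa·dm⁶/mol²

From T_c = 8a/(27Rb) and P_c = a/(27b²): a = 27 R² T_c²/(64 P_c).
a = 27×(8.314)²×(132.9)²/(64×3494) = 32963534/223616 = 147.4 kPa·dm⁶/mol²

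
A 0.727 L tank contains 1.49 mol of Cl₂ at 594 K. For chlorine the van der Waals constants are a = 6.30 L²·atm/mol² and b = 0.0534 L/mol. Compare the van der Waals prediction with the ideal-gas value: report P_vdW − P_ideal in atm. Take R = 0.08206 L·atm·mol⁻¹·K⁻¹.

ΔP ≈ -14.19 atm

Ideal: P_ideal = nRT/V = (1.49)(0.08206)(594)/0.727 = 99.9010 atm
vdW: P = nRT/(V − nb) − a n²/V² = 72.6280/0.647434 − 13.9866/0.528529 = 112.178 − 26.4633 = 85.715 atm
ΔP = 85.715 − 99.9010 = -14.19 atm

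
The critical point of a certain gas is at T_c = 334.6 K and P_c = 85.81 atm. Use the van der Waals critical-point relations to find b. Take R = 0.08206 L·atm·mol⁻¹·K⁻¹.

From T_c = 8a/(27Rb) and P_c = a/(27b²): b = R T_c/(8 P_c).
b = (0.08206)(334.6)/(8×85.81) = 27.457/686.48 = 0.04000 L/mol

b ≈ 0.04000 L/mol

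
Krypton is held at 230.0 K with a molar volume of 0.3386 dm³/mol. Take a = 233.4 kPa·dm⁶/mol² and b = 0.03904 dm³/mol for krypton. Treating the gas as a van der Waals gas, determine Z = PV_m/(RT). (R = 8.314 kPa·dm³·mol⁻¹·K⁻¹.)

P = RT/(V_m − b) − a/V_m² = (8.314)(230.0)/(0.3386 − 0.03904) − 233.4/(0.3386)²
  = 1912.2/0.29956 − 2035.8 = 6383.4 − 2035.8 = 4347.6 kPa
Z = PV_m/(RT) = (4347.6)(0.3386)/((8.314)(230.0)) = 1472.1/1912.2 = 0.7698

Z ≈ 0.7698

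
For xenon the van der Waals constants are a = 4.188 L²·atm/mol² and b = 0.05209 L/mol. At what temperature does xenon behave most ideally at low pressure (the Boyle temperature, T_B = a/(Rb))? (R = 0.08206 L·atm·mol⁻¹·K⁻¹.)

For a van der Waals gas the second virial coefficient B₂ = b − a/(RT) vanishes at T_B = a/(Rb).
T_B = 4.188/(0.08206×0.05209) = 4.188/0.0042745 = 979.8 K

T_B ≈ 979.8 K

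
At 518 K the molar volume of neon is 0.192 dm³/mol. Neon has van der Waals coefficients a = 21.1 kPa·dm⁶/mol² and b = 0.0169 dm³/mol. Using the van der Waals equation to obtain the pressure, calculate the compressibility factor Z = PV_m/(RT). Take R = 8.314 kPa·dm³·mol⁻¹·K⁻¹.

Z ≈ 1.071

P = RT/(V_m − b) − a/V_m² = (8.314)(518)/(0.192 − 0.0169) − 21.1/(0.192)²
  = 4306.7/0.17510 − 572.37 = 24596 − 572.37 = 24024 kPa
Z = PV_m/(RT) = (24024)(0.192)/((8.314)(518)) = 4612.6/4306.7 = 1.071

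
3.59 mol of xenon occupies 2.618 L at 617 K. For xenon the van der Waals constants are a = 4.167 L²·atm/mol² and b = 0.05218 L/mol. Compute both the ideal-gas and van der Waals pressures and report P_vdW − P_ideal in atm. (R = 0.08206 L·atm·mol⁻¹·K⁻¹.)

Ideal: P_ideal = nRT/V = (3.59)(0.08206)(617)/2.618 = 69.4291 atm
vdW: P = nRT/(V − nb) − a n²/V² = 181.765/2.43067 − 53.7047/6.85392 = 74.7798 − 7.83562 = 66.9442 atm
ΔP = 66.9442 − 69.4291 = -2.485 atm

ΔP ≈ -2.485 atm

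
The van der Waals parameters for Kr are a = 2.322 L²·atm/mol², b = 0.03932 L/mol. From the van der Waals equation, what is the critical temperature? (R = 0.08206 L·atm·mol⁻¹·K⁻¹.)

T_c ≈ 213.2 K

For a van der Waals gas, T_c = 8a/(27Rb).
T_c = 8×2.322/(27×0.08206×0.03932) = 18.576/0.087118 = 213.2 K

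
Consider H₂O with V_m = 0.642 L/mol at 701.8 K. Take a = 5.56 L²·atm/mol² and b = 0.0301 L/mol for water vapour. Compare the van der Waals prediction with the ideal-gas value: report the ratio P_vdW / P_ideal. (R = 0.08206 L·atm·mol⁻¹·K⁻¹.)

Ideal: P_ideal = RT/V_m = (0.08206)(701.8)/0.642 = 89.7036 atm
vdW: P = RT/(V_m − b) − a/V_m² = 57.5897/0.611900 − 5.56/0.412164 = 94.1162 − 13.4898 = 80.6264 atm
Ratio = 80.6264/89.7036 = 0.8988

P_vdW / P_ideal ≈ 0.8988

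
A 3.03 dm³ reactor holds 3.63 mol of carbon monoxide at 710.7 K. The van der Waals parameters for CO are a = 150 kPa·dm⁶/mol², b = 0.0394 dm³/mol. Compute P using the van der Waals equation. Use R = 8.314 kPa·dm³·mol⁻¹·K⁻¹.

P ≈ 7214 kPa

P = nRT/(V − nb) − a n²/V²
nRT/(V − nb) = (3.63)(8.314)(710.7)/(3.03 − 3.63×0.0394) = 21449/2.8870 = 7429.5 kPa
a n²/V² = (150)(3.63)²/(3.03)² = 215.29 kPa
P = 7429.5 − 215.29 = 7214 kPa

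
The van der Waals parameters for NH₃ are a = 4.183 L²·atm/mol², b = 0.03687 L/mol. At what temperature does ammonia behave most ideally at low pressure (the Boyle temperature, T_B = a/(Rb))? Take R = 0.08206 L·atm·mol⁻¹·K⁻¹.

T_B ≈ 1383 K

For a van der Waals gas the second virial coefficient B₂ = b − a/(RT) vanishes at T_B = a/(Rb).
T_B = 4.183/(0.08206×0.03687) = 4.183/0.0030256 = 1383 K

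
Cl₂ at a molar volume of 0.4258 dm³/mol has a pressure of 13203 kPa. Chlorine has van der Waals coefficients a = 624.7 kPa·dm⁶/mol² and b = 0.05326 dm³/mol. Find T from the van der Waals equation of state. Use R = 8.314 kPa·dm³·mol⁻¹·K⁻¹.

T ≈ 746.0 K

T = (P + a/V_m²)(V_m − b)/R
P + a/V_m² = 13203 + 624.7/(0.4258)² = 16649 kPa
V_m − b = 0.4258 − 0.05326 = 0.37254 dm³/mol
T = (16649)(0.37254)/8.314 = 746.0 K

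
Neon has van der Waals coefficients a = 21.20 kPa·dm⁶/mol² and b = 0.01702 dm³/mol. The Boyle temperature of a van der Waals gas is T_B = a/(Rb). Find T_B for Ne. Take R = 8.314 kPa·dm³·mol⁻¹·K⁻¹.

For a van der Waals gas the second virial coefficient B₂ = b − a/(RT) vanishes at T_B = a/(Rb).
T_B = 21.20/(8.314×0.01702) = 21.20/0.14150 = 149.8 K

T_B ≈ 149.8 K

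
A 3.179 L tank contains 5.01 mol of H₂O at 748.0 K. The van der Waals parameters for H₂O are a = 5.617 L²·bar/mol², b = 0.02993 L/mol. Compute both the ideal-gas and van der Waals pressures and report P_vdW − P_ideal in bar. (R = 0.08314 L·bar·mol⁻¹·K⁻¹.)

ΔP ≈ -9.10 bar

Ideal: P_ideal = nRT/V = (5.01)(0.08314)(748.0)/3.179 = 98.0074 bar
vdW: P = nRT/(V − nb) − a n²/V² = 311.565/3.02905 − 140.987/10.1060 = 102.859 − 13.9508 = 88.908 bar
ΔP = 88.908 − 98.0074 = -9.10 bar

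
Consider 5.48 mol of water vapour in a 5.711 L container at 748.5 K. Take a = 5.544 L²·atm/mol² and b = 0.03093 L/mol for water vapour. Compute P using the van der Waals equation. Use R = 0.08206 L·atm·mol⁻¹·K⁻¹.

P = nRT/(V − nb) − a n²/V²
nRT/(V − nb) = (5.48)(0.08206)(748.5)/(5.711 − 5.48×0.03093) = 336.59/5.5415 = 60.740 atm
a n²/V² = (5.544)(5.48)²/(5.711)² = 5.1046 atm
P = 60.740 − 5.1046 = 55.64 atm

P ≈ 55.64 atm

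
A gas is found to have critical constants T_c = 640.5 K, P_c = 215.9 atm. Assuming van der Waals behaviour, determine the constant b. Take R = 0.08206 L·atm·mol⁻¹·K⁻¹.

b ≈ 0.03043 L/mol

From T_c = 8a/(27Rb) and P_c = a/(27b²): b = R T_c/(8 P_c).
b = (0.08206)(640.5)/(8×215.9) = 52.559/1727.2 = 0.03043 L/mol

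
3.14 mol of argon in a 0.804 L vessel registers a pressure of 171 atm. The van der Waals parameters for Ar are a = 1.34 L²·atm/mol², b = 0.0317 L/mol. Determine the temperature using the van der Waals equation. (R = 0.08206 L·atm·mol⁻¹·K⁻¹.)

T = (P + a n²/V²)(V − nb)/(nR)
P + a n²/V² = 171 + (1.34)(3.14)²/(0.804)² = 191.44 atm
V − nb = 0.804 − (3.14)(0.0317) = 0.70446 L
T = (191.44)(0.70446)/((3.14)(0.08206)) = 523.4 K

T ≈ 523.4 K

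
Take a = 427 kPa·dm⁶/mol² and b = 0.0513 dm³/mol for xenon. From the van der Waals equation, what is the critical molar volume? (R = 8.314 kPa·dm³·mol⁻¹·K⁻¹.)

For a van der Waals gas, V_m,c = 3b.
V_m,c = 3×0.0513 = 0.1539 dm³/mol

V_m,c ≈ 0.1539 dm³/mol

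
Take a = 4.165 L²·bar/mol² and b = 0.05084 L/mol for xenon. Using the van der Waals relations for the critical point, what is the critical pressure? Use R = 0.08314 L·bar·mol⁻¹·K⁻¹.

P_c ≈ 59.68 bar

For a van der Waals gas, P_c = a/(27b²).
P_c = 4.165/(27×(0.05084)²) = 4.165/0.069787 = 59.68 bar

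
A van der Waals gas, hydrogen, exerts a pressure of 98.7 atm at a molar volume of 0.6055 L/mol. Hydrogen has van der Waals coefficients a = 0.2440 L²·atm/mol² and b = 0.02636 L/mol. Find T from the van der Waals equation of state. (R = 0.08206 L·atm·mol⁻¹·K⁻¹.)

T = (P + a/V_m²)(V_m − b)/R
P + a/V_m² = 98.7 + 0.2440/(0.6055)² = 99.366 atm
V_m − b = 0.6055 − 0.02636 = 0.57914 L/mol
T = (99.366)(0.57914)/0.08206 = 701.3 K

T ≈ 701.3 K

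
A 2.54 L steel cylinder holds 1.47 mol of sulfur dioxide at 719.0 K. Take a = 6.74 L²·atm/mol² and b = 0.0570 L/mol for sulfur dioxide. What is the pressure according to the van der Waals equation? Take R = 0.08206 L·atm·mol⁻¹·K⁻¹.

P ≈ 33.05 atm

P = nRT/(V − nb) − a n²/V²
nRT/(V − nb) = (1.47)(0.08206)(719.0)/(2.54 − 1.47×0.0570) = 86.732/2.4562 = 35.311 atm
a n²/V² = (6.74)(1.47)²/(2.54)² = 2.2575 atm
P = 35.311 − 2.2575 = 33.05 atm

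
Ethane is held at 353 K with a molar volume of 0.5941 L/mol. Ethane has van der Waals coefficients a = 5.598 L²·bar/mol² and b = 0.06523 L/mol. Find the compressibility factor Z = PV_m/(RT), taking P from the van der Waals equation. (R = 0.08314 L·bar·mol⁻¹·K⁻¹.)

P = RT/(V_m − b) − a/V_m² = (0.08314)(353)/(0.5941 − 0.06523) − 5.598/(0.5941)²
  = 29.348/0.52887 − 15.860 = 55.492 − 15.860 = 39.632 bar
Z = PV_m/(RT) = (39.632)(0.5941)/((0.08314)(353)) = 23.545/29.348 = 0.8023

Z ≈ 0.8023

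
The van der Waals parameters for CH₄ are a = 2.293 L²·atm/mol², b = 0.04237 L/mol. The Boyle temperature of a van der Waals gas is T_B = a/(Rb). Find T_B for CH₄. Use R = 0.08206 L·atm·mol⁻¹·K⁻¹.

T_B ≈ 659.5 K

For a van der Waals gas the second virial coefficient B₂ = b − a/(RT) vanishes at T_B = a/(Rb).
T_B = 2.293/(0.08206×0.04237) = 2.293/0.0034769 = 659.5 K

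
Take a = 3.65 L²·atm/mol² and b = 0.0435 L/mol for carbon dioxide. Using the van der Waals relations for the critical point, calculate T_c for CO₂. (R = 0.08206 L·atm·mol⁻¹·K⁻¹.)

For a van der Waals gas, T_c = 8a/(27Rb).
T_c = 8×3.65/(27×0.08206×0.0435) = 29.200/0.096379 = 303.0 K

T_c ≈ 303.0 K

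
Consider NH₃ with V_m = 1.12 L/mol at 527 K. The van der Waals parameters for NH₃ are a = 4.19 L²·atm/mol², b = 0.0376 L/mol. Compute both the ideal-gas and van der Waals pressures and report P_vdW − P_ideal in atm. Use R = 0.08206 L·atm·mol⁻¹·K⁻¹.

ΔP ≈ -1.999 atm

Ideal: P_ideal = RT/V_m = (0.08206)(527)/1.12 = 38.6122 atm
vdW: P = RT/(V_m − b) − a/V_m² = 43.2456/1.08240 − 4.19/1.25440 = 39.9534 − 3.34024 = 36.6132 atm
ΔP = 36.6132 − 38.6122 = -1.999 atm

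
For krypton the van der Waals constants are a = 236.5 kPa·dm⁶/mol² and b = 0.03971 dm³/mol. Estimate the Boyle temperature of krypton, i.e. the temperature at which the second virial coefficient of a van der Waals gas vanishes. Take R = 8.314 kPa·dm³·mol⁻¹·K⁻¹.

For a van der Waals gas the second virial coefficient B₂ = b − a/(RT) vanishes at T_B = a/(Rb).
T_B = 236.5/(8.314×0.03971) = 236.5/0.33015 = 716.3 K

T_B ≈ 716.3 K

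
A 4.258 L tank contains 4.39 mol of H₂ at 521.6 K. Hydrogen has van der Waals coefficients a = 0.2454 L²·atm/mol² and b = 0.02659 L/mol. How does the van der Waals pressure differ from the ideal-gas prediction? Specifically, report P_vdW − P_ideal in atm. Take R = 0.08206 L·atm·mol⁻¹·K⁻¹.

ΔP ≈ 0.983 atm

Ideal: P_ideal = nRT/V = (4.39)(0.08206)(521.6)/4.258 = 44.1294 atm
vdW: P = nRT/(V − nb) − a n²/V² = 187.903/4.14127 − 4.72937/18.1306 = 45.3733 − 0.260850 = 45.1125 atm
ΔP = 45.1125 − 44.1294 = 0.983 atm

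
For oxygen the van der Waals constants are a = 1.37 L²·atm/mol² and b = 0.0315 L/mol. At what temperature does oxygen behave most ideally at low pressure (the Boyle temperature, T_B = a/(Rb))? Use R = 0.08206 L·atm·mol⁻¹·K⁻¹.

T_B ≈ 530.0 K

For a van der Waals gas the second virial coefficient B₂ = b − a/(RT) vanishes at T_B = a/(Rb).
T_B = 1.37/(0.08206×0.0315) = 1.37/0.0025849 = 530.0 K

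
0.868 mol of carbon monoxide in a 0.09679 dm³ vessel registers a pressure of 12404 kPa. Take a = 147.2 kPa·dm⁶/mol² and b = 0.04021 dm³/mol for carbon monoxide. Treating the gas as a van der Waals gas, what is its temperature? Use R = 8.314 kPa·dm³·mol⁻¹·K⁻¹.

T = (P + a n²/V²)(V − nb)/(nR)
P + a n²/V² = 12404 + (147.2)(0.868)²/(0.09679)² = 24242 kPa
V − nb = 0.09679 − (0.868)(0.04021) = 0.061888 dm³
T = (24242)(0.061888)/((0.868)(8.314)) = 207.9 K

T ≈ 207.9 K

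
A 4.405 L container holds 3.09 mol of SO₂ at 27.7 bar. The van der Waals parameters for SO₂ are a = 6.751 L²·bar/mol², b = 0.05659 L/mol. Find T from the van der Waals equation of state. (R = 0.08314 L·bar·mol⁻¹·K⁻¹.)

T ≈ 510.8 K

T = (P + a n²/V²)(V − nb)/(nR)
P + a n²/V² = 27.7 + (6.751)(3.09)²/(4.405)² = 31.022 bar
V − nb = 4.405 − (3.09)(0.05659) = 4.2301 L
T = (31.022)(4.2301)/((3.09)(0.08314)) = 510.8 K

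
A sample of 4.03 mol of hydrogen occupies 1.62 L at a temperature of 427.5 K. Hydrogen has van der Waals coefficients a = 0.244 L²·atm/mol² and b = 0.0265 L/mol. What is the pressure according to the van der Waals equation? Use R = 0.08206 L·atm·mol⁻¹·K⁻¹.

P ≈ 91.92 atm

P = nRT/(V − nb) − a n²/V²
nRT/(V − nb) = (4.03)(0.08206)(427.5)/(1.62 − 4.03×0.0265) = 141.38/1.5132 = 93.431 atm
a n²/V² = (0.244)(4.03)²/(1.62)² = 1.5100 atm
P = 93.431 − 1.5100 = 91.92 atm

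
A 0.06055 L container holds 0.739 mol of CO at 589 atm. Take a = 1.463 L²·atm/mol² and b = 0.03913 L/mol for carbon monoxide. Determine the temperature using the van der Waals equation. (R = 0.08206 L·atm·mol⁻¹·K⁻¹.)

T = (P + a n²/V²)(V − nb)/(nR)
P + a n²/V² = 589 + (1.463)(0.739)²/(0.06055)² = 806.92 atm
V − nb = 0.06055 − (0.739)(0.03913) = 0.031633 L
T = (806.92)(0.031633)/((0.739)(0.08206)) = 420.9 K

T ≈ 420.9 K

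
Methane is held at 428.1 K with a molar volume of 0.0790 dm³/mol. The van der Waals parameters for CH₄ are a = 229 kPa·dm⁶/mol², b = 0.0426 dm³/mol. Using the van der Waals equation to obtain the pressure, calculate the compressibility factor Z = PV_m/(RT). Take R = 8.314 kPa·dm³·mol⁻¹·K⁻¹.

P = RT/(V_m − b) − a/V_m² = (8.314)(428.1)/(0.0790 − 0.0426) − 229/(0.0790)²
  = 3559.2/0.036400 − 36693 = 97780 − 36693 = 61087 kPa
Z = PV_m/(RT) = (61087)(0.0790)/((8.314)(428.1)) = 4825.9/3559.2 = 1.356

Z ≈ 1.356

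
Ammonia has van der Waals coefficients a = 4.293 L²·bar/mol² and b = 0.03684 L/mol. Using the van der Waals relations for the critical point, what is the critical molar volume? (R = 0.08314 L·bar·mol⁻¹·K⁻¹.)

For a van der Waals gas, V_m,c = 3b.
V_m,c = 3×0.03684 = 0.1105 L/mol

V_m,c ≈ 0.1105 L/mol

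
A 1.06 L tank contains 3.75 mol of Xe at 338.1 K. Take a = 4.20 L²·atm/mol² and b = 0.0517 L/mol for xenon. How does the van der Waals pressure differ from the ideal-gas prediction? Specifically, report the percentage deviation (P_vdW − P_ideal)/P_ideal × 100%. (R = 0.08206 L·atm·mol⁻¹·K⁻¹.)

-31.17 %

Ideal: P_ideal = nRT/V = (3.75)(0.08206)(338.1)/1.06 = 98.1527 atm
vdW: P = nRT/(V − nb) − a n²/V² = 104.042/0.866125 − 59.0625/1.12360 = 120.124 − 52.5654 = 67.559 atm
% deviation = (67.559 − 98.1527)/98.1527 × 100% = -31.17%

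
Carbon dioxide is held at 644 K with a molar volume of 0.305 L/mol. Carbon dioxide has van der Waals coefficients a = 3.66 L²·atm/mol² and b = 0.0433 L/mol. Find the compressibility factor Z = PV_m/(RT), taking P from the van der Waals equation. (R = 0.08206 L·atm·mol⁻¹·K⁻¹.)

P = RT/(V_m − b) − a/V_m² = (0.08206)(644)/(0.305 − 0.0433) − 3.66/(0.305)²
  = 52.847/0.26170 − 39.344 = 201.94 − 39.344 = 162.60 atm
Z = PV_m/(RT) = (162.60)(0.305)/((0.08206)(644)) = 49.593/52.847 = 0.9384

Z ≈ 0.9384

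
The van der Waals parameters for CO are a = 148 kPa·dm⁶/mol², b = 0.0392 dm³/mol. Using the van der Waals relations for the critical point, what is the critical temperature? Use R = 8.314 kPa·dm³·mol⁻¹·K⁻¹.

T_c ≈ 134.6 K

For a van der Waals gas, T_c = 8a/(27Rb).
T_c = 8×148/(27×8.314×0.0392) = 1184.0/8.7995 = 134.6 K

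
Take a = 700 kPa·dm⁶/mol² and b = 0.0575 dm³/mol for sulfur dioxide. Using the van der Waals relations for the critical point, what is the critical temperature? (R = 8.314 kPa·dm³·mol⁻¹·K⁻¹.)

For a van der Waals gas, T_c = 8a/(27Rb).
T_c = 8×700/(27×8.314×0.0575) = 5600.0/12.907 = 433.9 K

T_c ≈ 433.9 K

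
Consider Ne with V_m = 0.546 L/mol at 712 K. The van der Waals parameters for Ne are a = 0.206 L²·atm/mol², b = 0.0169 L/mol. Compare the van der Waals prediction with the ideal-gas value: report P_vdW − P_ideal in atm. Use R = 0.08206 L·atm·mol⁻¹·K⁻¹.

ΔP ≈ 2.73 atm

Ideal: P_ideal = RT/V_m = (0.08206)(712)/0.546 = 107.009 atm
vdW: P = RT/(V_m − b) − a/V_m² = 58.4267/0.529100 − 0.206/0.298116 = 110.427 − 0.691006 = 109.736 atm
ΔP = 109.736 − 107.009 = 2.73 atm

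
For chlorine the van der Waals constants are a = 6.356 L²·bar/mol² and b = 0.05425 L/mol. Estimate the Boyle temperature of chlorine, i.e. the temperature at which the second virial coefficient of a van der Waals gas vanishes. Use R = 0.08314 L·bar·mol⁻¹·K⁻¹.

T_B ≈ 1409 K

For a van der Waals gas the second virial coefficient B₂ = b − a/(RT) vanishes at T_B = a/(Rb).
T_B = 6.356/(0.08314×0.05425) = 6.356/0.0045103 = 1409 K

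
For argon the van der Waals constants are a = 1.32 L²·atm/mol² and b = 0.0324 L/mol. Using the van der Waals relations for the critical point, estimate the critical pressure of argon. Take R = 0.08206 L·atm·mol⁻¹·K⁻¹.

For a van der Waals gas, P_c = a/(27b²).
P_c = 1.32/(27×(0.0324)²) = 1.32/0.028344 = 46.57 atm

P_c ≈ 46.57 atm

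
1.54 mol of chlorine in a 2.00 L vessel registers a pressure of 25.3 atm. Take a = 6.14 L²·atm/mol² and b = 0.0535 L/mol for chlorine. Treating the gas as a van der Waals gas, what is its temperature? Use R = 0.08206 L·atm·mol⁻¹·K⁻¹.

T ≈ 439.1 K

T = (P + a n²/V²)(V − nb)/(nR)
P + a n²/V² = 25.3 + (6.14)(1.54)²/(2.00)² = 28.940 atm
V − nb = 2.00 − (1.54)(0.0535) = 1.9176 L
T = (28.940)(1.9176)/((1.54)(0.08206)) = 439.1 K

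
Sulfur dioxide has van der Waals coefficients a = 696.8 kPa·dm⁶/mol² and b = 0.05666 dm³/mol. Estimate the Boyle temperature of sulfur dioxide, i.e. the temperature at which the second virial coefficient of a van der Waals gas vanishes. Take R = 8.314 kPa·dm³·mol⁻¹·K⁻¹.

For a van der Waals gas the second virial coefficient B₂ = b − a/(RT) vanishes at T_B = a/(Rb).
T_B = 696.8/(8.314×0.05666) = 696.8/0.47107 = 1479 K

T_B ≈ 1479 K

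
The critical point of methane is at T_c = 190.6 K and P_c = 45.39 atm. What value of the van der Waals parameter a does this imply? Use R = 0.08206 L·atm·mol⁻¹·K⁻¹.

From T_c = 8a/(27Rb) and P_c = a/(27b²): a = 27 R² T_c²/(64 P_c).
a = 27×(0.08206)²×(190.6)²/(64×45.39) = 6605.0/2905.0 = 2.274 L²·atm/mol²

a ≈ 2.274 L²·atm/mol²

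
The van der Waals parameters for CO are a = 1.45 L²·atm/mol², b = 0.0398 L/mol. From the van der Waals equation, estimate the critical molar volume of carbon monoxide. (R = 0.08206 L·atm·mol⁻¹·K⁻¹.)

V_m,c ≈ 0.1194 L/mol

For a van der Waals gas, V_m,c = 3b.
V_m,c = 3×0.0398 = 0.1194 L/mol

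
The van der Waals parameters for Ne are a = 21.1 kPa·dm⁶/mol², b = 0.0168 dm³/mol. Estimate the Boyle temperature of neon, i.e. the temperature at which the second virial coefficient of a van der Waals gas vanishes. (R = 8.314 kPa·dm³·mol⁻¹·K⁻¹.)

For a van der Waals gas the second virial coefficient B₂ = b − a/(RT) vanishes at T_B = a/(Rb).
T_B = 21.1/(8.314×0.0168) = 21.1/0.13968 = 151.1 K

T_B ≈ 151.1 K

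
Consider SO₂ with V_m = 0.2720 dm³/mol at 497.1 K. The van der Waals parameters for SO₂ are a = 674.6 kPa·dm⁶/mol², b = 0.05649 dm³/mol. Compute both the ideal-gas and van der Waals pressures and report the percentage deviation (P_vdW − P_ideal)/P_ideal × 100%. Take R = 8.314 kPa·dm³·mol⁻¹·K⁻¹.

-33.80 %

Ideal: P_ideal = RT/V_m = (8.314)(497.1)/0.2720 = 15194.4 kPa
vdW: P = RT/(V_m − b) − a/V_m² = 4132.89/0.215510 − 674.6/0.0739840 = 19177.3 − 9118.19 = 10059.1 kPa
% deviation = (10059.1 − 15194.4)/15194.4 × 100% = -33.80%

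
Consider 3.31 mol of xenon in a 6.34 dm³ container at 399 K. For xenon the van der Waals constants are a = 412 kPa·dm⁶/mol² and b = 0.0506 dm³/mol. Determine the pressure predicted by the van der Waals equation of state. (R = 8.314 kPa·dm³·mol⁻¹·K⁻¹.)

P = nRT/(V − nb) − a n²/V²
nRT/(V − nb) = (3.31)(8.314)(399)/(6.34 − 3.31×0.0506) = 10980/6.1725 = 1778.9 kPa
a n²/V² = (412)(3.31)²/(6.34)² = 112.30 kPa
P = 1778.9 − 112.30 = 1667 kPa

P ≈ 1667 kPa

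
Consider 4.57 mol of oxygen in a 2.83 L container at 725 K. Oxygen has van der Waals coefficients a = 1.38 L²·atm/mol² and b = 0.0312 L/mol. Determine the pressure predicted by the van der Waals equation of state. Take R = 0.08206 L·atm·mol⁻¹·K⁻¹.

P = nRT/(V − nb) − a n²/V²
nRT/(V − nb) = (4.57)(0.08206)(725)/(2.83 − 4.57×0.0312) = 271.89/2.6874 = 101.17 atm
a n²/V² = (1.38)(4.57)²/(2.83)² = 3.5986 atm
P = 101.17 − 3.5986 = 97.57 atm

P ≈ 97.57 atm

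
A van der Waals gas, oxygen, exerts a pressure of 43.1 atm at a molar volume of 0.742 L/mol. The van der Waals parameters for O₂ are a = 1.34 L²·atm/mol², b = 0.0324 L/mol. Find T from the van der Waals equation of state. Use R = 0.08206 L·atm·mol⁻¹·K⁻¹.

T ≈ 393.7 K

T = (P + a/V_m²)(V_m − b)/R
P + a/V_m² = 43.1 + 1.34/(0.742)² = 45.534 atm
V_m − b = 0.742 − 0.0324 = 0.70960 L/mol
T = (45.534)(0.70960)/0.08206 = 393.7 K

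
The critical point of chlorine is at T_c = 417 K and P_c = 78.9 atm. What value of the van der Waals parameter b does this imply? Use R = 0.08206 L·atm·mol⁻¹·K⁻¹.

b ≈ 0.05421 L/mol

From T_c = 8a/(27Rb) and P_c = a/(27b²): b = R T_c/(8 P_c).
b = (0.08206)(417)/(8×78.9) = 34.219/631.20 = 0.05421 L/mol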